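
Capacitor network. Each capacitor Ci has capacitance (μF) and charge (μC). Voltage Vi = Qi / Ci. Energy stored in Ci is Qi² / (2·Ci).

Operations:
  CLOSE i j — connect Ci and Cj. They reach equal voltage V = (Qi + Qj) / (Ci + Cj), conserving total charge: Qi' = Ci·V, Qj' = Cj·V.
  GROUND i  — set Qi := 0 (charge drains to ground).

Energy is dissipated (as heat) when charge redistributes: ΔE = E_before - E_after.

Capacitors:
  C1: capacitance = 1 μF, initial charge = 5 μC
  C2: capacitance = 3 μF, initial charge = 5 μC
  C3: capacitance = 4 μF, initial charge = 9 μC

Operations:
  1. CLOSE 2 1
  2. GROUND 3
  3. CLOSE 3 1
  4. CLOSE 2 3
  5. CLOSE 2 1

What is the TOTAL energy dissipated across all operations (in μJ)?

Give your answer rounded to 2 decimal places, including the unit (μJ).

Answer: 20.50 μJ

Derivation:
Initial: C1(1μF, Q=5μC, V=5.00V), C2(3μF, Q=5μC, V=1.67V), C3(4μF, Q=9μC, V=2.25V)
Op 1: CLOSE 2-1: Q_total=10.00, C_total=4.00, V=2.50; Q2=7.50, Q1=2.50; dissipated=4.167
Op 2: GROUND 3: Q3=0; energy lost=10.125
Op 3: CLOSE 3-1: Q_total=2.50, C_total=5.00, V=0.50; Q3=2.00, Q1=0.50; dissipated=2.500
Op 4: CLOSE 2-3: Q_total=9.50, C_total=7.00, V=1.36; Q2=4.07, Q3=5.43; dissipated=3.429
Op 5: CLOSE 2-1: Q_total=4.57, C_total=4.00, V=1.14; Q2=3.43, Q1=1.14; dissipated=0.276
Total dissipated: 20.496 μJ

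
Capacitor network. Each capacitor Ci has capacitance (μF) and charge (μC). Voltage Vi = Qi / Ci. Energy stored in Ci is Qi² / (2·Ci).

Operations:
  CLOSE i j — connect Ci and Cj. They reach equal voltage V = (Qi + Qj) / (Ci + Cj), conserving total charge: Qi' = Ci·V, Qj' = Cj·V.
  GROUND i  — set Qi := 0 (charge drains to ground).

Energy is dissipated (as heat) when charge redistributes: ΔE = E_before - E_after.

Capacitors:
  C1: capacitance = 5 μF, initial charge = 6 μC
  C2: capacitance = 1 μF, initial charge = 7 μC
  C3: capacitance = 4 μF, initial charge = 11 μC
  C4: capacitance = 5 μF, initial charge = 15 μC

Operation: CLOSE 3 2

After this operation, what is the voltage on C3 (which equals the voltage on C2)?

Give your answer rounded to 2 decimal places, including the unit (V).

Initial: C1(5μF, Q=6μC, V=1.20V), C2(1μF, Q=7μC, V=7.00V), C3(4μF, Q=11μC, V=2.75V), C4(5μF, Q=15μC, V=3.00V)
Op 1: CLOSE 3-2: Q_total=18.00, C_total=5.00, V=3.60; Q3=14.40, Q2=3.60; dissipated=7.225

Answer: 3.60 V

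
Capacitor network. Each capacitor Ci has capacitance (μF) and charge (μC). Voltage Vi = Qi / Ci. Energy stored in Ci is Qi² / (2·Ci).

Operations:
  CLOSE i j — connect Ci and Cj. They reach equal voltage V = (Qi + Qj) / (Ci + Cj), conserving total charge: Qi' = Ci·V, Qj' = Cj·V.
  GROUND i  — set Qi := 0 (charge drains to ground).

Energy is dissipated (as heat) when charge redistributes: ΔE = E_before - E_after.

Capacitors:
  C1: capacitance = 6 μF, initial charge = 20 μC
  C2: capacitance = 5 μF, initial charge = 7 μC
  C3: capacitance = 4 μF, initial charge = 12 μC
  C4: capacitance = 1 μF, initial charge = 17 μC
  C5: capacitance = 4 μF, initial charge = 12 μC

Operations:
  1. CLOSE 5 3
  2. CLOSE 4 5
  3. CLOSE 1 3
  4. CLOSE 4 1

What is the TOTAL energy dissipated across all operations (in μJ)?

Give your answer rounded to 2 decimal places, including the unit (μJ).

Initial: C1(6μF, Q=20μC, V=3.33V), C2(5μF, Q=7μC, V=1.40V), C3(4μF, Q=12μC, V=3.00V), C4(1μF, Q=17μC, V=17.00V), C5(4μF, Q=12μC, V=3.00V)
Op 1: CLOSE 5-3: Q_total=24.00, C_total=8.00, V=3.00; Q5=12.00, Q3=12.00; dissipated=0.000
Op 2: CLOSE 4-5: Q_total=29.00, C_total=5.00, V=5.80; Q4=5.80, Q5=23.20; dissipated=78.400
Op 3: CLOSE 1-3: Q_total=32.00, C_total=10.00, V=3.20; Q1=19.20, Q3=12.80; dissipated=0.133
Op 4: CLOSE 4-1: Q_total=25.00, C_total=7.00, V=3.57; Q4=3.57, Q1=21.43; dissipated=2.897
Total dissipated: 81.430 μJ

Answer: 81.43 μJ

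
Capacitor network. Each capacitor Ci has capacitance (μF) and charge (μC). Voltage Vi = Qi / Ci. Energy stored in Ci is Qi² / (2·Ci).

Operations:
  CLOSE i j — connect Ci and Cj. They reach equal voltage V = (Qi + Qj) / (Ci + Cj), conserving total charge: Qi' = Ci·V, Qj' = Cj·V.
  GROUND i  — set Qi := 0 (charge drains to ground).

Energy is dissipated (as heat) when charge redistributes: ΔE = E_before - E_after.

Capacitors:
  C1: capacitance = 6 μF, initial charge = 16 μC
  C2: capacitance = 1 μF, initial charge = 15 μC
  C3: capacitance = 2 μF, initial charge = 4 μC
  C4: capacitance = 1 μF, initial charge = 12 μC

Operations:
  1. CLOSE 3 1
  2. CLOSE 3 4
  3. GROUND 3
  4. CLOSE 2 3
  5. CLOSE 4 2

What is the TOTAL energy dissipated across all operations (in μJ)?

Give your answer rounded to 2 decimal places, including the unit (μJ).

Initial: C1(6μF, Q=16μC, V=2.67V), C2(1μF, Q=15μC, V=15.00V), C3(2μF, Q=4μC, V=2.00V), C4(1μF, Q=12μC, V=12.00V)
Op 1: CLOSE 3-1: Q_total=20.00, C_total=8.00, V=2.50; Q3=5.00, Q1=15.00; dissipated=0.333
Op 2: CLOSE 3-4: Q_total=17.00, C_total=3.00, V=5.67; Q3=11.33, Q4=5.67; dissipated=30.083
Op 3: GROUND 3: Q3=0; energy lost=32.111
Op 4: CLOSE 2-3: Q_total=15.00, C_total=3.00, V=5.00; Q2=5.00, Q3=10.00; dissipated=75.000
Op 5: CLOSE 4-2: Q_total=10.67, C_total=2.00, V=5.33; Q4=5.33, Q2=5.33; dissipated=0.111
Total dissipated: 137.639 μJ

Answer: 137.64 μJ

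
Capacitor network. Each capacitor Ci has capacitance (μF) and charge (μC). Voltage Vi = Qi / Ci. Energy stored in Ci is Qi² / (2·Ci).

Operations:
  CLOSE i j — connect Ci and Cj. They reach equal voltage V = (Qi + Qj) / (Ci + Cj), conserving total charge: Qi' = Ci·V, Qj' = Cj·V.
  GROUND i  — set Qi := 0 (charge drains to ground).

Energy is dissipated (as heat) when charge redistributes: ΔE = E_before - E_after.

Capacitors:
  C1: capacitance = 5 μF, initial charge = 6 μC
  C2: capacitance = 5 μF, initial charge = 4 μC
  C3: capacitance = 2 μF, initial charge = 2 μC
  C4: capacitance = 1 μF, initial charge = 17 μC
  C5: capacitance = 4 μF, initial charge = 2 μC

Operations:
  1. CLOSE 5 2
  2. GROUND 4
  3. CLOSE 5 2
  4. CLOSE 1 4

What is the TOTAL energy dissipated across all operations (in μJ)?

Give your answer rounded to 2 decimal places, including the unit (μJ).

Answer: 145.20 μJ

Derivation:
Initial: C1(5μF, Q=6μC, V=1.20V), C2(5μF, Q=4μC, V=0.80V), C3(2μF, Q=2μC, V=1.00V), C4(1μF, Q=17μC, V=17.00V), C5(4μF, Q=2μC, V=0.50V)
Op 1: CLOSE 5-2: Q_total=6.00, C_total=9.00, V=0.67; Q5=2.67, Q2=3.33; dissipated=0.100
Op 2: GROUND 4: Q4=0; energy lost=144.500
Op 3: CLOSE 5-2: Q_total=6.00, C_total=9.00, V=0.67; Q5=2.67, Q2=3.33; dissipated=0.000
Op 4: CLOSE 1-4: Q_total=6.00, C_total=6.00, V=1.00; Q1=5.00, Q4=1.00; dissipated=0.600
Total dissipated: 145.200 μJ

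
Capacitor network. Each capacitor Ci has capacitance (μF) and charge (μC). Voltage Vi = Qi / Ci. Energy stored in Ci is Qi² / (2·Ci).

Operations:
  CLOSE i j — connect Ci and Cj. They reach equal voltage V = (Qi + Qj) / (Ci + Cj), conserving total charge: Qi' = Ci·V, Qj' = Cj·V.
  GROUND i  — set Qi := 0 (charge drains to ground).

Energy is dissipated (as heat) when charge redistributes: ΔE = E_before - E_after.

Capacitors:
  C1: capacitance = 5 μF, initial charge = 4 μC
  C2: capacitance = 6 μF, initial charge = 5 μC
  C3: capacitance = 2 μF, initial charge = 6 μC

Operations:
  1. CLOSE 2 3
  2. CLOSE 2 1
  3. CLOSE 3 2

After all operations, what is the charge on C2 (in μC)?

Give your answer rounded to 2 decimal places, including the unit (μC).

Answer: 7.07 μC

Derivation:
Initial: C1(5μF, Q=4μC, V=0.80V), C2(6μF, Q=5μC, V=0.83V), C3(2μF, Q=6μC, V=3.00V)
Op 1: CLOSE 2-3: Q_total=11.00, C_total=8.00, V=1.38; Q2=8.25, Q3=2.75; dissipated=3.521
Op 2: CLOSE 2-1: Q_total=12.25, C_total=11.00, V=1.11; Q2=6.68, Q1=5.57; dissipated=0.451
Op 3: CLOSE 3-2: Q_total=9.43, C_total=8.00, V=1.18; Q3=2.36, Q2=7.07; dissipated=0.051
Final charges: Q1=5.57, Q2=7.07, Q3=2.36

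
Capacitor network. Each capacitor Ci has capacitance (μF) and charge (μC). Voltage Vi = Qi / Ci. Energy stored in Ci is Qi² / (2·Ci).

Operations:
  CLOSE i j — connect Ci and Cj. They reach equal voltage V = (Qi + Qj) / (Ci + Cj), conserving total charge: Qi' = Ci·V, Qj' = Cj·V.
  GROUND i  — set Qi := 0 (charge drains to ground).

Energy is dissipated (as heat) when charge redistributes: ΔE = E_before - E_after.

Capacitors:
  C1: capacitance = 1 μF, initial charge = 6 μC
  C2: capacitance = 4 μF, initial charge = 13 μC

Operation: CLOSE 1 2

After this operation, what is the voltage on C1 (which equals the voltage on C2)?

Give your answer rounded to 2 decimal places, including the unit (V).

Answer: 3.80 V

Derivation:
Initial: C1(1μF, Q=6μC, V=6.00V), C2(4μF, Q=13μC, V=3.25V)
Op 1: CLOSE 1-2: Q_total=19.00, C_total=5.00, V=3.80; Q1=3.80, Q2=15.20; dissipated=3.025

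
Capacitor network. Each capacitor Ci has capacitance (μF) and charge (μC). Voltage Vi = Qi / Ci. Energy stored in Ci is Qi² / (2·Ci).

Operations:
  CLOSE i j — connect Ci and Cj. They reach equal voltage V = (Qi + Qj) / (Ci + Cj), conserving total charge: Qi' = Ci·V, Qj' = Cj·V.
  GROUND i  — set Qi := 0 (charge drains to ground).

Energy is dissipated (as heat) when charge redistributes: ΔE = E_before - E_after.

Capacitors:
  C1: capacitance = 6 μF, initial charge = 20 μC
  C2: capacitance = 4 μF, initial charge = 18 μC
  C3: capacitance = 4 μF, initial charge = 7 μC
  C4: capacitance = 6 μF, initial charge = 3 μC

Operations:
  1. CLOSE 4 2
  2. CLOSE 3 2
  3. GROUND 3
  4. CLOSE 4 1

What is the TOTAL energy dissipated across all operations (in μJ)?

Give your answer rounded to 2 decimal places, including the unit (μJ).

Answer: 29.02 μJ

Derivation:
Initial: C1(6μF, Q=20μC, V=3.33V), C2(4μF, Q=18μC, V=4.50V), C3(4μF, Q=7μC, V=1.75V), C4(6μF, Q=3μC, V=0.50V)
Op 1: CLOSE 4-2: Q_total=21.00, C_total=10.00, V=2.10; Q4=12.60, Q2=8.40; dissipated=19.200
Op 2: CLOSE 3-2: Q_total=15.40, C_total=8.00, V=1.93; Q3=7.70, Q2=7.70; dissipated=0.122
Op 3: GROUND 3: Q3=0; energy lost=7.411
Op 4: CLOSE 4-1: Q_total=32.60, C_total=12.00, V=2.72; Q4=16.30, Q1=16.30; dissipated=2.282
Total dissipated: 29.015 μJ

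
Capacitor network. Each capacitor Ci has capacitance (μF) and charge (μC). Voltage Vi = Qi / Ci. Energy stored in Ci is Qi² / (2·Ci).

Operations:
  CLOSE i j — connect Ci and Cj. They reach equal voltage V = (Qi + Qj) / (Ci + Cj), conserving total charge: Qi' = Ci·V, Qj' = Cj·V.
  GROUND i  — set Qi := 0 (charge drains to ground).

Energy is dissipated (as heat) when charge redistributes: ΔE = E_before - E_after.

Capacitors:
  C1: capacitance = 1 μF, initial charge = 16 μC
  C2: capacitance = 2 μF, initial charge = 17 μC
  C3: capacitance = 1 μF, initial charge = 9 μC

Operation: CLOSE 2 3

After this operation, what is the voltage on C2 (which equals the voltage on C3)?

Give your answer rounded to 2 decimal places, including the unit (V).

Initial: C1(1μF, Q=16μC, V=16.00V), C2(2μF, Q=17μC, V=8.50V), C3(1μF, Q=9μC, V=9.00V)
Op 1: CLOSE 2-3: Q_total=26.00, C_total=3.00, V=8.67; Q2=17.33, Q3=8.67; dissipated=0.083

Answer: 8.67 V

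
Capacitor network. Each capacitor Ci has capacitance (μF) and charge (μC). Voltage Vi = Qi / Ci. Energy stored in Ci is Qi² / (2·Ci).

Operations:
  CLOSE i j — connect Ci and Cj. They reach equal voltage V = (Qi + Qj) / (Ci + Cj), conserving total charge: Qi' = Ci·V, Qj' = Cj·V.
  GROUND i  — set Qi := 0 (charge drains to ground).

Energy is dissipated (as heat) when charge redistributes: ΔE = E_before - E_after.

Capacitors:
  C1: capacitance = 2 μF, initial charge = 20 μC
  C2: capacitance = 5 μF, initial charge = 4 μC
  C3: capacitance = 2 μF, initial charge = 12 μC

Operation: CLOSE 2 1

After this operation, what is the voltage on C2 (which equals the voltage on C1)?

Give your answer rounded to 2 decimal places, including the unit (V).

Initial: C1(2μF, Q=20μC, V=10.00V), C2(5μF, Q=4μC, V=0.80V), C3(2μF, Q=12μC, V=6.00V)
Op 1: CLOSE 2-1: Q_total=24.00, C_total=7.00, V=3.43; Q2=17.14, Q1=6.86; dissipated=60.457

Answer: 3.43 V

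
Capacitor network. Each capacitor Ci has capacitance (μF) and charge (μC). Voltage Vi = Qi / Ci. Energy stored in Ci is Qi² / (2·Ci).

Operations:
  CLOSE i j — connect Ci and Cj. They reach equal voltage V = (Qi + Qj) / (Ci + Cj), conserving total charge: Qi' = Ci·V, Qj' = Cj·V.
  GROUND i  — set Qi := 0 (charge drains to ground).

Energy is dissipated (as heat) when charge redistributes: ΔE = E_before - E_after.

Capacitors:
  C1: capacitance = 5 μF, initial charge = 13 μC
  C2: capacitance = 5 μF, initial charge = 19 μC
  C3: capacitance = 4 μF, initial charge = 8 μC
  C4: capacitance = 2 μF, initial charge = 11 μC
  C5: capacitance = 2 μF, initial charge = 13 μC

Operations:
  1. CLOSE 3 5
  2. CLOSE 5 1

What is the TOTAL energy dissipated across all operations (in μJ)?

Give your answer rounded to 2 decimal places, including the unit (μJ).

Answer: 14.08 μJ

Derivation:
Initial: C1(5μF, Q=13μC, V=2.60V), C2(5μF, Q=19μC, V=3.80V), C3(4μF, Q=8μC, V=2.00V), C4(2μF, Q=11μC, V=5.50V), C5(2μF, Q=13μC, V=6.50V)
Op 1: CLOSE 3-5: Q_total=21.00, C_total=6.00, V=3.50; Q3=14.00, Q5=7.00; dissipated=13.500
Op 2: CLOSE 5-1: Q_total=20.00, C_total=7.00, V=2.86; Q5=5.71, Q1=14.29; dissipated=0.579
Total dissipated: 14.079 μJ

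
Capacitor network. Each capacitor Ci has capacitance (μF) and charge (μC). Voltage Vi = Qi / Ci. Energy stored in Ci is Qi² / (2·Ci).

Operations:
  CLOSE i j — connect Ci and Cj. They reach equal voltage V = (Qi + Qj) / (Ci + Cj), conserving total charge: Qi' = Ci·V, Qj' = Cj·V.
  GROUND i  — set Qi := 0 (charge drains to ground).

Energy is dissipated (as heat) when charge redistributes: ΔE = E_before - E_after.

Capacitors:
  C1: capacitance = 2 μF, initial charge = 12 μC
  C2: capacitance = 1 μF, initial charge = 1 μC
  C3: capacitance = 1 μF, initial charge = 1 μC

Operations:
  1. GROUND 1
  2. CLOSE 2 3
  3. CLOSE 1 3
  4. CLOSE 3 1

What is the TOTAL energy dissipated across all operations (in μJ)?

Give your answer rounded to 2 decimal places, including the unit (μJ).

Initial: C1(2μF, Q=12μC, V=6.00V), C2(1μF, Q=1μC, V=1.00V), C3(1μF, Q=1μC, V=1.00V)
Op 1: GROUND 1: Q1=0; energy lost=36.000
Op 2: CLOSE 2-3: Q_total=2.00, C_total=2.00, V=1.00; Q2=1.00, Q3=1.00; dissipated=0.000
Op 3: CLOSE 1-3: Q_total=1.00, C_total=3.00, V=0.33; Q1=0.67, Q3=0.33; dissipated=0.333
Op 4: CLOSE 3-1: Q_total=1.00, C_total=3.00, V=0.33; Q3=0.33, Q1=0.67; dissipated=0.000
Total dissipated: 36.333 μJ

Answer: 36.33 μJ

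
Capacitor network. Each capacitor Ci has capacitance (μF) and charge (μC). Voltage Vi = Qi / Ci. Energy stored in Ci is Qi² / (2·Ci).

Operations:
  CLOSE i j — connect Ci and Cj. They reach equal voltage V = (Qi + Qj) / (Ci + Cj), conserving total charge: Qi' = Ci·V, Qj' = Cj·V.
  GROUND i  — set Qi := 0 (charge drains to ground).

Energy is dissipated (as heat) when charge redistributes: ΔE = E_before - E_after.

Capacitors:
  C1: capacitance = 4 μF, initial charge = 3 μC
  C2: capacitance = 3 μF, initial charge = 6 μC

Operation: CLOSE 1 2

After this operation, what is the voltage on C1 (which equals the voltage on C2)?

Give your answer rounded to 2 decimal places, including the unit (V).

Answer: 1.29 V

Derivation:
Initial: C1(4μF, Q=3μC, V=0.75V), C2(3μF, Q=6μC, V=2.00V)
Op 1: CLOSE 1-2: Q_total=9.00, C_total=7.00, V=1.29; Q1=5.14, Q2=3.86; dissipated=1.339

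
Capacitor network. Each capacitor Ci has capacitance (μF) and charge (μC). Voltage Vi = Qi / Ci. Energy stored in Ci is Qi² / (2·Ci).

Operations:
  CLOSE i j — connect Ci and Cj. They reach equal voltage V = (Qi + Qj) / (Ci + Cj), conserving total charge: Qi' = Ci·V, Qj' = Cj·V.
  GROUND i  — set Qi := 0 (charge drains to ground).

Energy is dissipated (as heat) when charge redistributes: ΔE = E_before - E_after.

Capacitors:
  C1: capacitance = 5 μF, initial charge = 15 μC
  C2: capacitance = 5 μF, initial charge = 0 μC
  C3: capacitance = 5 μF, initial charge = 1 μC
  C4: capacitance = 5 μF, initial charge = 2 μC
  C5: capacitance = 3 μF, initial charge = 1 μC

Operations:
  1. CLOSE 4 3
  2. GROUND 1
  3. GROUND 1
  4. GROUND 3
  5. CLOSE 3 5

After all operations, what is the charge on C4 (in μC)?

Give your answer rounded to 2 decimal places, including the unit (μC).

Initial: C1(5μF, Q=15μC, V=3.00V), C2(5μF, Q=0μC, V=0.00V), C3(5μF, Q=1μC, V=0.20V), C4(5μF, Q=2μC, V=0.40V), C5(3μF, Q=1μC, V=0.33V)
Op 1: CLOSE 4-3: Q_total=3.00, C_total=10.00, V=0.30; Q4=1.50, Q3=1.50; dissipated=0.050
Op 2: GROUND 1: Q1=0; energy lost=22.500
Op 3: GROUND 1: Q1=0; energy lost=0.000
Op 4: GROUND 3: Q3=0; energy lost=0.225
Op 5: CLOSE 3-5: Q_total=1.00, C_total=8.00, V=0.12; Q3=0.62, Q5=0.38; dissipated=0.104
Final charges: Q1=0.00, Q2=0.00, Q3=0.62, Q4=1.50, Q5=0.38

Answer: 1.50 μC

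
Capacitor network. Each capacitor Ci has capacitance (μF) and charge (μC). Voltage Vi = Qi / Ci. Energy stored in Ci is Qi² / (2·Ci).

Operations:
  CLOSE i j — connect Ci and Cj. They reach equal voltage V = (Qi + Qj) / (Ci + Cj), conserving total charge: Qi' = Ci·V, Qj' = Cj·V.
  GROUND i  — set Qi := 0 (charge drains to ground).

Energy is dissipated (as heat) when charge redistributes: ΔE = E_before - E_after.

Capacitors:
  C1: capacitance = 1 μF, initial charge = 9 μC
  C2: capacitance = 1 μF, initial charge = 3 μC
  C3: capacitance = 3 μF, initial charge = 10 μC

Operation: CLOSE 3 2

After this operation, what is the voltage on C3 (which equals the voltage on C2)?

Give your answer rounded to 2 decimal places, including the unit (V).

Answer: 3.25 V

Derivation:
Initial: C1(1μF, Q=9μC, V=9.00V), C2(1μF, Q=3μC, V=3.00V), C3(3μF, Q=10μC, V=3.33V)
Op 1: CLOSE 3-2: Q_total=13.00, C_total=4.00, V=3.25; Q3=9.75, Q2=3.25; dissipated=0.042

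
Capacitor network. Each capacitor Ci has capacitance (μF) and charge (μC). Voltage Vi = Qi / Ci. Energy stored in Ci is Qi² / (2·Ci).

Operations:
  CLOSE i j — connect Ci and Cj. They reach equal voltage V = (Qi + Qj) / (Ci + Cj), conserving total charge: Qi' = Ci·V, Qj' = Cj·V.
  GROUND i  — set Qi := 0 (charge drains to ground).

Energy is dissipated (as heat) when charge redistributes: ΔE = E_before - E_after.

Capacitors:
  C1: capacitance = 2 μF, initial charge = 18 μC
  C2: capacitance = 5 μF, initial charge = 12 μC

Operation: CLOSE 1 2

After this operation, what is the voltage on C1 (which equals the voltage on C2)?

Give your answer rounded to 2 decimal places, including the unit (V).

Initial: C1(2μF, Q=18μC, V=9.00V), C2(5μF, Q=12μC, V=2.40V)
Op 1: CLOSE 1-2: Q_total=30.00, C_total=7.00, V=4.29; Q1=8.57, Q2=21.43; dissipated=31.114

Answer: 4.29 V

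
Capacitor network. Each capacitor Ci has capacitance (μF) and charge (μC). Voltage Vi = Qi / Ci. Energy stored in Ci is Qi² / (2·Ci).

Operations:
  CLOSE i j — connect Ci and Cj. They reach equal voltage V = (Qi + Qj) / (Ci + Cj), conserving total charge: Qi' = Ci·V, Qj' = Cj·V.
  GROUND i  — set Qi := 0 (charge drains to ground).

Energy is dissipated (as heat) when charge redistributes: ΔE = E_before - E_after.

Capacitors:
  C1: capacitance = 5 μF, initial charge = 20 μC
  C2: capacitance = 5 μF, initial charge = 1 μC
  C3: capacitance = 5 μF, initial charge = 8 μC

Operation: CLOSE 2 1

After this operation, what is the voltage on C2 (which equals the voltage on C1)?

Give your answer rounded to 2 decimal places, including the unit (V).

Answer: 2.10 V

Derivation:
Initial: C1(5μF, Q=20μC, V=4.00V), C2(5μF, Q=1μC, V=0.20V), C3(5μF, Q=8μC, V=1.60V)
Op 1: CLOSE 2-1: Q_total=21.00, C_total=10.00, V=2.10; Q2=10.50, Q1=10.50; dissipated=18.050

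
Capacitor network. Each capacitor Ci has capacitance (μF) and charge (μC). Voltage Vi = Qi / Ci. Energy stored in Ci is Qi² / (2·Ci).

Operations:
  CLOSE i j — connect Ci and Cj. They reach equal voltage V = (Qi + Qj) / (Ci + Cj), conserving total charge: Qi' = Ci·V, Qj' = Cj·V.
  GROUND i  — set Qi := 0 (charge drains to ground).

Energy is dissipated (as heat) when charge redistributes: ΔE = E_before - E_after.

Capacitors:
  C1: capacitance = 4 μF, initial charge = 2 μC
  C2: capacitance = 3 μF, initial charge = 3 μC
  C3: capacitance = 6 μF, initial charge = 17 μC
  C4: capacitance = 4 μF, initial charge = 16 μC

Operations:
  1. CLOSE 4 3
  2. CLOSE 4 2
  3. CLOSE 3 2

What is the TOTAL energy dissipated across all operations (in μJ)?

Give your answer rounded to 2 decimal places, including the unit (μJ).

Initial: C1(4μF, Q=2μC, V=0.50V), C2(3μF, Q=3μC, V=1.00V), C3(6μF, Q=17μC, V=2.83V), C4(4μF, Q=16μC, V=4.00V)
Op 1: CLOSE 4-3: Q_total=33.00, C_total=10.00, V=3.30; Q4=13.20, Q3=19.80; dissipated=1.633
Op 2: CLOSE 4-2: Q_total=16.20, C_total=7.00, V=2.31; Q4=9.26, Q2=6.94; dissipated=4.534
Op 3: CLOSE 3-2: Q_total=26.74, C_total=9.00, V=2.97; Q3=17.83, Q2=8.91; dissipated=0.972
Total dissipated: 7.139 μJ

Answer: 7.14 μJ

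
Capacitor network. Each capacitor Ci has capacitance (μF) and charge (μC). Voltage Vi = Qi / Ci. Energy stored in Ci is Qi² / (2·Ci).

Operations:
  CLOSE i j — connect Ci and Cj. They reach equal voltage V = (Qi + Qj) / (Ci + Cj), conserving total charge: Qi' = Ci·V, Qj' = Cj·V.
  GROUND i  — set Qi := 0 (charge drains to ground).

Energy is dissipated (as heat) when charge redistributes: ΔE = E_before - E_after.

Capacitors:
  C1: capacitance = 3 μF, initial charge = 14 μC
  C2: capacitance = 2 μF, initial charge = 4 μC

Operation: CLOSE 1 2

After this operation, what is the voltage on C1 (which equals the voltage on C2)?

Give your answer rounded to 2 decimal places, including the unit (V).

Answer: 3.60 V

Derivation:
Initial: C1(3μF, Q=14μC, V=4.67V), C2(2μF, Q=4μC, V=2.00V)
Op 1: CLOSE 1-2: Q_total=18.00, C_total=5.00, V=3.60; Q1=10.80, Q2=7.20; dissipated=4.267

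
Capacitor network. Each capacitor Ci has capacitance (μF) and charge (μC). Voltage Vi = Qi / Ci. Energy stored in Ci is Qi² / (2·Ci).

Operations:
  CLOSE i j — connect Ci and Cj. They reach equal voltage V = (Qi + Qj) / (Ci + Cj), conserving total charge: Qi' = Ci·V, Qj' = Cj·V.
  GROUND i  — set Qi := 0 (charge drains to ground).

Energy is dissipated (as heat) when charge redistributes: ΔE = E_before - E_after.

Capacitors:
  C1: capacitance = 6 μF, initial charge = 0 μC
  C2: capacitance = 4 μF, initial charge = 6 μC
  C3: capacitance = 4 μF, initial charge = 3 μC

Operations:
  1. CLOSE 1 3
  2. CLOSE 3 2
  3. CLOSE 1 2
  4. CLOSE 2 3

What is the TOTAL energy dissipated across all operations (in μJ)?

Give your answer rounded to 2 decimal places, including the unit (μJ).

Initial: C1(6μF, Q=0μC, V=0.00V), C2(4μF, Q=6μC, V=1.50V), C3(4μF, Q=3μC, V=0.75V)
Op 1: CLOSE 1-3: Q_total=3.00, C_total=10.00, V=0.30; Q1=1.80, Q3=1.20; dissipated=0.675
Op 2: CLOSE 3-2: Q_total=7.20, C_total=8.00, V=0.90; Q3=3.60, Q2=3.60; dissipated=1.440
Op 3: CLOSE 1-2: Q_total=5.40, C_total=10.00, V=0.54; Q1=3.24, Q2=2.16; dissipated=0.432
Op 4: CLOSE 2-3: Q_total=5.76, C_total=8.00, V=0.72; Q2=2.88, Q3=2.88; dissipated=0.130
Total dissipated: 2.677 μJ

Answer: 2.68 μJ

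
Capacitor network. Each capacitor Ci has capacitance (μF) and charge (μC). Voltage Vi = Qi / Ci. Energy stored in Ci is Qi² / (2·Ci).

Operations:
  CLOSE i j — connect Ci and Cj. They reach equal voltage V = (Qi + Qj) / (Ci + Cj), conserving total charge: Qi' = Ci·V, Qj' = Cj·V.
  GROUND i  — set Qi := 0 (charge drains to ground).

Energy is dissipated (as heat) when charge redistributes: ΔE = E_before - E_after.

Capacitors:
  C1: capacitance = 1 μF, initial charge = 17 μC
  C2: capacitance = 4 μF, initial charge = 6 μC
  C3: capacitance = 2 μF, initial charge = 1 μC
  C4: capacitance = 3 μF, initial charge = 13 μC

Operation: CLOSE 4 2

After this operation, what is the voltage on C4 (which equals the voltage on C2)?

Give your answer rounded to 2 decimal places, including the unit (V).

Answer: 2.71 V

Derivation:
Initial: C1(1μF, Q=17μC, V=17.00V), C2(4μF, Q=6μC, V=1.50V), C3(2μF, Q=1μC, V=0.50V), C4(3μF, Q=13μC, V=4.33V)
Op 1: CLOSE 4-2: Q_total=19.00, C_total=7.00, V=2.71; Q4=8.14, Q2=10.86; dissipated=6.881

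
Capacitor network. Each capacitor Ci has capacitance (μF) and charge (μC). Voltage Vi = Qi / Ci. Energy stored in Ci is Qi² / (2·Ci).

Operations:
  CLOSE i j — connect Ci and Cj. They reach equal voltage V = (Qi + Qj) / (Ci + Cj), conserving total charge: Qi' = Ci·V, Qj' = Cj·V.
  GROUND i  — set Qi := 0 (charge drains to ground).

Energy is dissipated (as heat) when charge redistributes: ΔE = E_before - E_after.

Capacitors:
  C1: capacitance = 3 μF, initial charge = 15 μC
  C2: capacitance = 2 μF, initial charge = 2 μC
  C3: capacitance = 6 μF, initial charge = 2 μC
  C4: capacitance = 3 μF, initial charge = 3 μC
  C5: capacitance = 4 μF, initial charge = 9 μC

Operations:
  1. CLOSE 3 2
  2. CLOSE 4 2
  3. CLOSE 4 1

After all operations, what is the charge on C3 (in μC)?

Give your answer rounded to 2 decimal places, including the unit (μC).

Answer: 3.00 μC

Derivation:
Initial: C1(3μF, Q=15μC, V=5.00V), C2(2μF, Q=2μC, V=1.00V), C3(6μF, Q=2μC, V=0.33V), C4(3μF, Q=3μC, V=1.00V), C5(4μF, Q=9μC, V=2.25V)
Op 1: CLOSE 3-2: Q_total=4.00, C_total=8.00, V=0.50; Q3=3.00, Q2=1.00; dissipated=0.333
Op 2: CLOSE 4-2: Q_total=4.00, C_total=5.00, V=0.80; Q4=2.40, Q2=1.60; dissipated=0.150
Op 3: CLOSE 4-1: Q_total=17.40, C_total=6.00, V=2.90; Q4=8.70, Q1=8.70; dissipated=13.230
Final charges: Q1=8.70, Q2=1.60, Q3=3.00, Q4=8.70, Q5=9.00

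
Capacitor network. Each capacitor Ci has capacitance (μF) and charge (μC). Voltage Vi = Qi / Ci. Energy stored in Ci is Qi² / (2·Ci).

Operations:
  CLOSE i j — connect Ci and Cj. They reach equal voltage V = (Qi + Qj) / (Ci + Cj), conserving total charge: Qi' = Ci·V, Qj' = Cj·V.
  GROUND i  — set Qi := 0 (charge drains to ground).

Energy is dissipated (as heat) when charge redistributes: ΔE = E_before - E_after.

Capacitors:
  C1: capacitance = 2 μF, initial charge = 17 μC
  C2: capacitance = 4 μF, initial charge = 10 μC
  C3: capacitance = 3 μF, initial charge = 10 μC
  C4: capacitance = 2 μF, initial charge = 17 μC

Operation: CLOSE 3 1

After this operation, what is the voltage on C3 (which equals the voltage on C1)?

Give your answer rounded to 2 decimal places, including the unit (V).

Initial: C1(2μF, Q=17μC, V=8.50V), C2(4μF, Q=10μC, V=2.50V), C3(3μF, Q=10μC, V=3.33V), C4(2μF, Q=17μC, V=8.50V)
Op 1: CLOSE 3-1: Q_total=27.00, C_total=5.00, V=5.40; Q3=16.20, Q1=10.80; dissipated=16.017

Answer: 5.40 V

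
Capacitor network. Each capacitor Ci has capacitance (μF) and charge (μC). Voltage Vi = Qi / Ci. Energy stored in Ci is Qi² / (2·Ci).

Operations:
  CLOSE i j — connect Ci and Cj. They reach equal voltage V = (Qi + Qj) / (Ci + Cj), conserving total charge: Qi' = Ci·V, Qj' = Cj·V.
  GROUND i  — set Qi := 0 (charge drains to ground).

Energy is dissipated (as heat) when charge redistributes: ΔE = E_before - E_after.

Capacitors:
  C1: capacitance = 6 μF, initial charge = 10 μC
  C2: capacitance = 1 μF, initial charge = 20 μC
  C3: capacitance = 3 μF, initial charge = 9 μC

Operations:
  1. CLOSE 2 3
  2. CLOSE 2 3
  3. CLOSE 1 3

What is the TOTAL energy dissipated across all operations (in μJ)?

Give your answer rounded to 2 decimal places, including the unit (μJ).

Answer: 139.55 μJ

Derivation:
Initial: C1(6μF, Q=10μC, V=1.67V), C2(1μF, Q=20μC, V=20.00V), C3(3μF, Q=9μC, V=3.00V)
Op 1: CLOSE 2-3: Q_total=29.00, C_total=4.00, V=7.25; Q2=7.25, Q3=21.75; dissipated=108.375
Op 2: CLOSE 2-3: Q_total=29.00, C_total=4.00, V=7.25; Q2=7.25, Q3=21.75; dissipated=0.000
Op 3: CLOSE 1-3: Q_total=31.75, C_total=9.00, V=3.53; Q1=21.17, Q3=10.58; dissipated=31.174
Total dissipated: 139.549 μJ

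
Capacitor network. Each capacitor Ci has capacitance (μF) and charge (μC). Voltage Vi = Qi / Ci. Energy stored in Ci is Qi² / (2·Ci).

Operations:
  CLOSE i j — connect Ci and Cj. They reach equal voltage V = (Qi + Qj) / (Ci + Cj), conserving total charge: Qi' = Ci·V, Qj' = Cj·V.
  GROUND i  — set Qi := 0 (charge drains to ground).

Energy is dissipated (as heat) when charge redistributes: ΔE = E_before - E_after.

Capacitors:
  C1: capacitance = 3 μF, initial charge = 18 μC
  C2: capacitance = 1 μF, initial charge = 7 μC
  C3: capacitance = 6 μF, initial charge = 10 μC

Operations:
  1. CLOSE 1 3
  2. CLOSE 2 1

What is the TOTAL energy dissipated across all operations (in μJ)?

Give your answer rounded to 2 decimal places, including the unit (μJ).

Answer: 24.45 μJ

Derivation:
Initial: C1(3μF, Q=18μC, V=6.00V), C2(1μF, Q=7μC, V=7.00V), C3(6μF, Q=10μC, V=1.67V)
Op 1: CLOSE 1-3: Q_total=28.00, C_total=9.00, V=3.11; Q1=9.33, Q3=18.67; dissipated=18.778
Op 2: CLOSE 2-1: Q_total=16.33, C_total=4.00, V=4.08; Q2=4.08, Q1=12.25; dissipated=5.671
Total dissipated: 24.449 μJ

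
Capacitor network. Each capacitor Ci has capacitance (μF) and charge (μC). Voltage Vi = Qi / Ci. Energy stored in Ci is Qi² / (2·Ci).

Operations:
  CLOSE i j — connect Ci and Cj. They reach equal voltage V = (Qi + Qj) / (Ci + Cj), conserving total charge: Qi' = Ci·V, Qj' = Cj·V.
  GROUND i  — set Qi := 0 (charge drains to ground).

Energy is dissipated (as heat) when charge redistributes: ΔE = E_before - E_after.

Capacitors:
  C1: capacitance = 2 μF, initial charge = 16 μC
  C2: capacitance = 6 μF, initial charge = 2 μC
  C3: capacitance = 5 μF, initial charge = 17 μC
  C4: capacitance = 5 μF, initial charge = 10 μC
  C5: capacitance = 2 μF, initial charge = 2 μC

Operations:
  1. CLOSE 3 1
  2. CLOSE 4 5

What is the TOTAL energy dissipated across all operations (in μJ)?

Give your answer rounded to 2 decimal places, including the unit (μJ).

Initial: C1(2μF, Q=16μC, V=8.00V), C2(6μF, Q=2μC, V=0.33V), C3(5μF, Q=17μC, V=3.40V), C4(5μF, Q=10μC, V=2.00V), C5(2μF, Q=2μC, V=1.00V)
Op 1: CLOSE 3-1: Q_total=33.00, C_total=7.00, V=4.71; Q3=23.57, Q1=9.43; dissipated=15.114
Op 2: CLOSE 4-5: Q_total=12.00, C_total=7.00, V=1.71; Q4=8.57, Q5=3.43; dissipated=0.714
Total dissipated: 15.829 μJ

Answer: 15.83 μJ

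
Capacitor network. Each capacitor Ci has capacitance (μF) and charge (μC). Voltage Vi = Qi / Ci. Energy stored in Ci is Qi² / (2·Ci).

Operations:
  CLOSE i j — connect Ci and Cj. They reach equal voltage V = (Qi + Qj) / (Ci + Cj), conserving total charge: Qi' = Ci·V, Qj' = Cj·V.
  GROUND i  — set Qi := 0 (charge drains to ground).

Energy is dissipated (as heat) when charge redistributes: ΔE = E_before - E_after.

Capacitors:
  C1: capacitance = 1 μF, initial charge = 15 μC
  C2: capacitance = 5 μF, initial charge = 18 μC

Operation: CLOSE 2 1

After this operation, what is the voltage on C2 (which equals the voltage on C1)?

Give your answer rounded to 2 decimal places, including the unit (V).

Initial: C1(1μF, Q=15μC, V=15.00V), C2(5μF, Q=18μC, V=3.60V)
Op 1: CLOSE 2-1: Q_total=33.00, C_total=6.00, V=5.50; Q2=27.50, Q1=5.50; dissipated=54.150

Answer: 5.50 V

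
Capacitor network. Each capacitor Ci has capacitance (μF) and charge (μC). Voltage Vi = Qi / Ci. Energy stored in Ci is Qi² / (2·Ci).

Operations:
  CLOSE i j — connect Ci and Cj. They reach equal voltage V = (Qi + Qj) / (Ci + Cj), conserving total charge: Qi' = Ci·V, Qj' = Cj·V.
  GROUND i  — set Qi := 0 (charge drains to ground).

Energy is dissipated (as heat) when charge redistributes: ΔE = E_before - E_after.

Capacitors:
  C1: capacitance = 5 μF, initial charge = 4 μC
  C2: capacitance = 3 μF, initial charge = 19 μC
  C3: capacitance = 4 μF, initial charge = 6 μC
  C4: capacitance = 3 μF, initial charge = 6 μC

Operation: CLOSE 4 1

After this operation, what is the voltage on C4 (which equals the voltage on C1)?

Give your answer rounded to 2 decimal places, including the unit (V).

Answer: 1.25 V

Derivation:
Initial: C1(5μF, Q=4μC, V=0.80V), C2(3μF, Q=19μC, V=6.33V), C3(4μF, Q=6μC, V=1.50V), C4(3μF, Q=6μC, V=2.00V)
Op 1: CLOSE 4-1: Q_total=10.00, C_total=8.00, V=1.25; Q4=3.75, Q1=6.25; dissipated=1.350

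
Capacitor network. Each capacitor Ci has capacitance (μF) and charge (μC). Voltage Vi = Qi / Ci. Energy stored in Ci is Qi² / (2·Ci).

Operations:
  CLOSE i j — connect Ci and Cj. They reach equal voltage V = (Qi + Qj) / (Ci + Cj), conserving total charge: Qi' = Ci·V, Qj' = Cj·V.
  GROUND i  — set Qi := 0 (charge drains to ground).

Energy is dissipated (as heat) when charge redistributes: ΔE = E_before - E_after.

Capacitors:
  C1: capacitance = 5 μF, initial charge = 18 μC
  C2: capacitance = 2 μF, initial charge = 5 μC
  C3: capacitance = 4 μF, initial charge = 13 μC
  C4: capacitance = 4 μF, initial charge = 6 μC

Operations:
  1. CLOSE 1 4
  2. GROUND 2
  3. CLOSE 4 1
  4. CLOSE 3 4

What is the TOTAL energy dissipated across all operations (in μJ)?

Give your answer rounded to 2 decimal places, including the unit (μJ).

Answer: 11.49 μJ

Derivation:
Initial: C1(5μF, Q=18μC, V=3.60V), C2(2μF, Q=5μC, V=2.50V), C3(4μF, Q=13μC, V=3.25V), C4(4μF, Q=6μC, V=1.50V)
Op 1: CLOSE 1-4: Q_total=24.00, C_total=9.00, V=2.67; Q1=13.33, Q4=10.67; dissipated=4.900
Op 2: GROUND 2: Q2=0; energy lost=6.250
Op 3: CLOSE 4-1: Q_total=24.00, C_total=9.00, V=2.67; Q4=10.67, Q1=13.33; dissipated=0.000
Op 4: CLOSE 3-4: Q_total=23.67, C_total=8.00, V=2.96; Q3=11.83, Q4=11.83; dissipated=0.340
Total dissipated: 11.490 μJ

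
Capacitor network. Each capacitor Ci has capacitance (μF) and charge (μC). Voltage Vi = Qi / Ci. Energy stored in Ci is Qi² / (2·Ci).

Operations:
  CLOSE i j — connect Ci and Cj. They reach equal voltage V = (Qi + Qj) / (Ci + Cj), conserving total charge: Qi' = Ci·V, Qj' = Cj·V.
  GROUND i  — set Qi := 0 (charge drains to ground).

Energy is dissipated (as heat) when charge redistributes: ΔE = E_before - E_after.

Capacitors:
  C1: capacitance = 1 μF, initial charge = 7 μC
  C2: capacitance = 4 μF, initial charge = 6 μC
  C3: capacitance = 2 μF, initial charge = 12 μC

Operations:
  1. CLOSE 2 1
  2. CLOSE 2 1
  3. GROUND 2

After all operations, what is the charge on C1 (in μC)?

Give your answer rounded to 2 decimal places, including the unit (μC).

Initial: C1(1μF, Q=7μC, V=7.00V), C2(4μF, Q=6μC, V=1.50V), C3(2μF, Q=12μC, V=6.00V)
Op 1: CLOSE 2-1: Q_total=13.00, C_total=5.00, V=2.60; Q2=10.40, Q1=2.60; dissipated=12.100
Op 2: CLOSE 2-1: Q_total=13.00, C_total=5.00, V=2.60; Q2=10.40, Q1=2.60; dissipated=0.000
Op 3: GROUND 2: Q2=0; energy lost=13.520
Final charges: Q1=2.60, Q2=0.00, Q3=12.00

Answer: 2.60 μC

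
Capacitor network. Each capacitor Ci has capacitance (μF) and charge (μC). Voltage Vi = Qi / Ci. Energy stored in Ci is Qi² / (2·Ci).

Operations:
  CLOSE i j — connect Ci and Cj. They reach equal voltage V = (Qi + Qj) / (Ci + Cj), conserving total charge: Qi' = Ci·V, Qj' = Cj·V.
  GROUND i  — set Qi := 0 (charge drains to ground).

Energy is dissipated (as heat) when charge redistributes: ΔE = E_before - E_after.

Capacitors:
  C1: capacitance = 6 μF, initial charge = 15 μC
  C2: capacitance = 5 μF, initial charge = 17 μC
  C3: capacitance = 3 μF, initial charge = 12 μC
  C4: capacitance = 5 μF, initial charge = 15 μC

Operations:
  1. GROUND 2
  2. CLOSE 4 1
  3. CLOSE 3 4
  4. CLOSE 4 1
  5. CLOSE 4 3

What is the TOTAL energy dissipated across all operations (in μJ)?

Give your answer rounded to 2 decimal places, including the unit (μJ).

Initial: C1(6μF, Q=15μC, V=2.50V), C2(5μF, Q=17μC, V=3.40V), C3(3μF, Q=12μC, V=4.00V), C4(5μF, Q=15μC, V=3.00V)
Op 1: GROUND 2: Q2=0; energy lost=28.900
Op 2: CLOSE 4-1: Q_total=30.00, C_total=11.00, V=2.73; Q4=13.64, Q1=16.36; dissipated=0.341
Op 3: CLOSE 3-4: Q_total=25.64, C_total=8.00, V=3.20; Q3=9.61, Q4=16.02; dissipated=1.519
Op 4: CLOSE 4-1: Q_total=32.39, C_total=11.00, V=2.94; Q4=14.72, Q1=17.67; dissipated=0.311
Op 5: CLOSE 4-3: Q_total=24.33, C_total=8.00, V=3.04; Q4=15.21, Q3=9.13; dissipated=0.064
Total dissipated: 31.134 μJ

Answer: 31.13 μJ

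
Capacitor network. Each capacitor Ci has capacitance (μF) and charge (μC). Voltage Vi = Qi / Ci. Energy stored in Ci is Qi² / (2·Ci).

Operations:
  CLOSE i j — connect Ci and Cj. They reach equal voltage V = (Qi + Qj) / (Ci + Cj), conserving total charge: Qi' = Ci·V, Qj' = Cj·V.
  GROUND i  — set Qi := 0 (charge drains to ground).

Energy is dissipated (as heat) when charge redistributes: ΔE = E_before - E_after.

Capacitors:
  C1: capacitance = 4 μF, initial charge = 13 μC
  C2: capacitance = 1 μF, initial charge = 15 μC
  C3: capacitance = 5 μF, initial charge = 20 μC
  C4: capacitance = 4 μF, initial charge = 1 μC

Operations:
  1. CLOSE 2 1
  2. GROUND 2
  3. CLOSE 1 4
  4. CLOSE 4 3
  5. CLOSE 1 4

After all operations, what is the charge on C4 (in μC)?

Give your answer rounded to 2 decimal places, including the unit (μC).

Initial: C1(4μF, Q=13μC, V=3.25V), C2(1μF, Q=15μC, V=15.00V), C3(5μF, Q=20μC, V=4.00V), C4(4μF, Q=1μC, V=0.25V)
Op 1: CLOSE 2-1: Q_total=28.00, C_total=5.00, V=5.60; Q2=5.60, Q1=22.40; dissipated=55.225
Op 2: GROUND 2: Q2=0; energy lost=15.680
Op 3: CLOSE 1-4: Q_total=23.40, C_total=8.00, V=2.92; Q1=11.70, Q4=11.70; dissipated=28.622
Op 4: CLOSE 4-3: Q_total=31.70, C_total=9.00, V=3.52; Q4=14.09, Q3=17.61; dissipated=1.284
Op 5: CLOSE 1-4: Q_total=25.79, C_total=8.00, V=3.22; Q1=12.89, Q4=12.89; dissipated=0.357
Final charges: Q1=12.89, Q2=0.00, Q3=17.61, Q4=12.89

Answer: 12.89 μC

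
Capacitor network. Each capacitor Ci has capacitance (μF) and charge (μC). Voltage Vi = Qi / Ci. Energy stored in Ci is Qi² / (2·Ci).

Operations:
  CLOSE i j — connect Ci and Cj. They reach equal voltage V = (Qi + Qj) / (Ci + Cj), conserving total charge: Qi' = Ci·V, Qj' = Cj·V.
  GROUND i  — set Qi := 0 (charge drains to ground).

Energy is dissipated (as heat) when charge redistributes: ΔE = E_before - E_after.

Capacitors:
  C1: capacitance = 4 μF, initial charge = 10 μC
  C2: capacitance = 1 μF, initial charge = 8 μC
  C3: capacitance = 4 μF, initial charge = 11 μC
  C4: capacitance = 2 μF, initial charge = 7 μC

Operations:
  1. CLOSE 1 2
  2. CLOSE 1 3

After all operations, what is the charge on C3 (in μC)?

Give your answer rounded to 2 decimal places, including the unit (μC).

Initial: C1(4μF, Q=10μC, V=2.50V), C2(1μF, Q=8μC, V=8.00V), C3(4μF, Q=11μC, V=2.75V), C4(2μF, Q=7μC, V=3.50V)
Op 1: CLOSE 1-2: Q_total=18.00, C_total=5.00, V=3.60; Q1=14.40, Q2=3.60; dissipated=12.100
Op 2: CLOSE 1-3: Q_total=25.40, C_total=8.00, V=3.17; Q1=12.70, Q3=12.70; dissipated=0.723
Final charges: Q1=12.70, Q2=3.60, Q3=12.70, Q4=7.00

Answer: 12.70 μC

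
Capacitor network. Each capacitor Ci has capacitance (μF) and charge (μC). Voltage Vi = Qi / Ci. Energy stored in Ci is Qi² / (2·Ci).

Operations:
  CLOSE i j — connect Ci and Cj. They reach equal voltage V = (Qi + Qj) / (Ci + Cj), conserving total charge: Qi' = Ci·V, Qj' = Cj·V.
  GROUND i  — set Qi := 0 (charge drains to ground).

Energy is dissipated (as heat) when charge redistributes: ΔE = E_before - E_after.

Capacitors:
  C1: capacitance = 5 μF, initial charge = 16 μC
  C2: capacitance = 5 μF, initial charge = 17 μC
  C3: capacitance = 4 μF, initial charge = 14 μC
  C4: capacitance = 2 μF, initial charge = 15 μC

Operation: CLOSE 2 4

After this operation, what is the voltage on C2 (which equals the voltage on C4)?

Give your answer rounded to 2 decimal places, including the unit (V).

Initial: C1(5μF, Q=16μC, V=3.20V), C2(5μF, Q=17μC, V=3.40V), C3(4μF, Q=14μC, V=3.50V), C4(2μF, Q=15μC, V=7.50V)
Op 1: CLOSE 2-4: Q_total=32.00, C_total=7.00, V=4.57; Q2=22.86, Q4=9.14; dissipated=12.007

Answer: 4.57 V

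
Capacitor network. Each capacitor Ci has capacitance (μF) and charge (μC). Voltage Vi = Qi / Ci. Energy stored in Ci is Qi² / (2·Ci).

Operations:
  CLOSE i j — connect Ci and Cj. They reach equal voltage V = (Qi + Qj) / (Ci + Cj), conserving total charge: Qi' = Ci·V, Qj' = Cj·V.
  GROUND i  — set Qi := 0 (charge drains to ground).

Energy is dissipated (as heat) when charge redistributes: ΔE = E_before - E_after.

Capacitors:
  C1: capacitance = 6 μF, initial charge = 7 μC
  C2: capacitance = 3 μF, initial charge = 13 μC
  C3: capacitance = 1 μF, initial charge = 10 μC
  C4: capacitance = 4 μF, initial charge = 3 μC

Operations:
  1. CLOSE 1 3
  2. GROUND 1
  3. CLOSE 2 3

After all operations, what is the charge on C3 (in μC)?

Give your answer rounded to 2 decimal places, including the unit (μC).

Answer: 3.86 μC

Derivation:
Initial: C1(6μF, Q=7μC, V=1.17V), C2(3μF, Q=13μC, V=4.33V), C3(1μF, Q=10μC, V=10.00V), C4(4μF, Q=3μC, V=0.75V)
Op 1: CLOSE 1-3: Q_total=17.00, C_total=7.00, V=2.43; Q1=14.57, Q3=2.43; dissipated=33.440
Op 2: GROUND 1: Q1=0; energy lost=17.694
Op 3: CLOSE 2-3: Q_total=15.43, C_total=4.00, V=3.86; Q2=11.57, Q3=3.86; dissipated=1.361
Final charges: Q1=0.00, Q2=11.57, Q3=3.86, Q4=3.00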